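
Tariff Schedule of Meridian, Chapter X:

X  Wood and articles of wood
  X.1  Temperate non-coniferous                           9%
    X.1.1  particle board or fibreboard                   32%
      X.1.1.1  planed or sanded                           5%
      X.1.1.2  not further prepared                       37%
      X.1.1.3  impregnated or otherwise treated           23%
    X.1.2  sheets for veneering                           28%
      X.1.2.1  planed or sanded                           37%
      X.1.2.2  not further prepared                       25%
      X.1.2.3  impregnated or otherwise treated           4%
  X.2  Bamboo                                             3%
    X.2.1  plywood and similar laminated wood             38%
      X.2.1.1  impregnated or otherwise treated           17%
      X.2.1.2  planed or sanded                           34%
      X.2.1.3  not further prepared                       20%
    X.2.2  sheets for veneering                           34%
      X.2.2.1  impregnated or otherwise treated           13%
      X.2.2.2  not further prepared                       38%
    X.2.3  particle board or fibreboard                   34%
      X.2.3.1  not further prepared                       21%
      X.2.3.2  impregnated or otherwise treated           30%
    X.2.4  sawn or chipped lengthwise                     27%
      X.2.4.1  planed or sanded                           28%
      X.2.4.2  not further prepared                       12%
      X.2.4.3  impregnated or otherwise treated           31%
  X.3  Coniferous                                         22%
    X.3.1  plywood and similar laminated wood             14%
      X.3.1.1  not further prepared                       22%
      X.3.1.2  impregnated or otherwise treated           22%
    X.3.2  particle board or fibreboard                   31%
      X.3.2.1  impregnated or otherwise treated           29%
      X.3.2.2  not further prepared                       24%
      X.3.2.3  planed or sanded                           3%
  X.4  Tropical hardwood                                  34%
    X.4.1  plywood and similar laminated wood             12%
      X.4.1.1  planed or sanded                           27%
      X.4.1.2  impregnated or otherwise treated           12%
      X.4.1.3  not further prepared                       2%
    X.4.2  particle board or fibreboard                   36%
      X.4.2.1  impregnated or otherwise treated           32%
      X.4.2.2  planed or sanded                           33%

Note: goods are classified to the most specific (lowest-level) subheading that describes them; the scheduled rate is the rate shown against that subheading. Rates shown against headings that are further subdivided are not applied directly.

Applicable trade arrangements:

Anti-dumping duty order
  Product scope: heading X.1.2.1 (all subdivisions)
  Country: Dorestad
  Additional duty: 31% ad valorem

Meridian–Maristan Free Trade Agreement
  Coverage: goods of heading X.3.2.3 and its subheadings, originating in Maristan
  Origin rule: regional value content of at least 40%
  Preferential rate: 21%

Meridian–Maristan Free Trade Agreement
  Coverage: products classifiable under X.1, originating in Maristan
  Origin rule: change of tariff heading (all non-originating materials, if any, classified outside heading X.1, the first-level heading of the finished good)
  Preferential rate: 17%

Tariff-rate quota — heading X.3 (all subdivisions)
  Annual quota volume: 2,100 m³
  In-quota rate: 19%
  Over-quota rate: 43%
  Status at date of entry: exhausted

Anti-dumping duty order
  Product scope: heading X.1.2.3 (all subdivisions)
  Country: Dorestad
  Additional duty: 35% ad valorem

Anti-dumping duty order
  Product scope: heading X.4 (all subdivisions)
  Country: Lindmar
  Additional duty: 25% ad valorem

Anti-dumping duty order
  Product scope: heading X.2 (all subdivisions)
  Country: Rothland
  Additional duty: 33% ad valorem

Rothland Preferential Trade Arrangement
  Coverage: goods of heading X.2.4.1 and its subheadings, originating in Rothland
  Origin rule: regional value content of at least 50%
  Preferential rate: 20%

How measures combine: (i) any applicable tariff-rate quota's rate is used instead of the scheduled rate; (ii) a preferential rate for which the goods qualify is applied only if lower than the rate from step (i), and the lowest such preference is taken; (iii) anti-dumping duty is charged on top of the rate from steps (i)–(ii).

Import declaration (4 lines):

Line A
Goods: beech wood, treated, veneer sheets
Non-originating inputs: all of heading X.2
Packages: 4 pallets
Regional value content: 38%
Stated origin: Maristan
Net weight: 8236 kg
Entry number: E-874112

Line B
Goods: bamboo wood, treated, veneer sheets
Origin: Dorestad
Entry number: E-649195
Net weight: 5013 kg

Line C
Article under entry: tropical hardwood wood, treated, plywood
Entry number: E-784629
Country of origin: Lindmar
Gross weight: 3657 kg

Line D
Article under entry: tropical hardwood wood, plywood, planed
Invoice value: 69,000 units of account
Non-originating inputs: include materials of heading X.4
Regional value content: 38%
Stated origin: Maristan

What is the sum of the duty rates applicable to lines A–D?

Line A: beech → X.1; veneer sheets → X.1.2; treated → X.1.2.3. Scheduled 4%. Maristan agreement on X.3.2.3: X.1.2.3 not covered; Maristan agreement on X.1: CTH met → 17% available; preference 17% not lower than 4% → no reduction. → 4%.
Line B: bamboo → X.2; veneer sheets → X.2.2; treated → X.2.2.1. Scheduled 13%. No special measure applies. → 13%.
Line C: tropical hardwood → X.4; plywood → X.4.1; treated → X.4.1.2. Scheduled 12%. anti-dumping (Lindmar, X.4): +25%; total 12% + 25% = 37%. → 37%.
Line D: tropical hardwood → X.4; plywood → X.4.1; planed → X.4.1.1. Scheduled 27%. Maristan agreement on X.3.2.3: X.4.1.1 not covered; Maristan agreement on X.1: X.4.1.1 not covered. → 27%.
Sum: 4% + 13% + 37% + 27% = 81%.

81%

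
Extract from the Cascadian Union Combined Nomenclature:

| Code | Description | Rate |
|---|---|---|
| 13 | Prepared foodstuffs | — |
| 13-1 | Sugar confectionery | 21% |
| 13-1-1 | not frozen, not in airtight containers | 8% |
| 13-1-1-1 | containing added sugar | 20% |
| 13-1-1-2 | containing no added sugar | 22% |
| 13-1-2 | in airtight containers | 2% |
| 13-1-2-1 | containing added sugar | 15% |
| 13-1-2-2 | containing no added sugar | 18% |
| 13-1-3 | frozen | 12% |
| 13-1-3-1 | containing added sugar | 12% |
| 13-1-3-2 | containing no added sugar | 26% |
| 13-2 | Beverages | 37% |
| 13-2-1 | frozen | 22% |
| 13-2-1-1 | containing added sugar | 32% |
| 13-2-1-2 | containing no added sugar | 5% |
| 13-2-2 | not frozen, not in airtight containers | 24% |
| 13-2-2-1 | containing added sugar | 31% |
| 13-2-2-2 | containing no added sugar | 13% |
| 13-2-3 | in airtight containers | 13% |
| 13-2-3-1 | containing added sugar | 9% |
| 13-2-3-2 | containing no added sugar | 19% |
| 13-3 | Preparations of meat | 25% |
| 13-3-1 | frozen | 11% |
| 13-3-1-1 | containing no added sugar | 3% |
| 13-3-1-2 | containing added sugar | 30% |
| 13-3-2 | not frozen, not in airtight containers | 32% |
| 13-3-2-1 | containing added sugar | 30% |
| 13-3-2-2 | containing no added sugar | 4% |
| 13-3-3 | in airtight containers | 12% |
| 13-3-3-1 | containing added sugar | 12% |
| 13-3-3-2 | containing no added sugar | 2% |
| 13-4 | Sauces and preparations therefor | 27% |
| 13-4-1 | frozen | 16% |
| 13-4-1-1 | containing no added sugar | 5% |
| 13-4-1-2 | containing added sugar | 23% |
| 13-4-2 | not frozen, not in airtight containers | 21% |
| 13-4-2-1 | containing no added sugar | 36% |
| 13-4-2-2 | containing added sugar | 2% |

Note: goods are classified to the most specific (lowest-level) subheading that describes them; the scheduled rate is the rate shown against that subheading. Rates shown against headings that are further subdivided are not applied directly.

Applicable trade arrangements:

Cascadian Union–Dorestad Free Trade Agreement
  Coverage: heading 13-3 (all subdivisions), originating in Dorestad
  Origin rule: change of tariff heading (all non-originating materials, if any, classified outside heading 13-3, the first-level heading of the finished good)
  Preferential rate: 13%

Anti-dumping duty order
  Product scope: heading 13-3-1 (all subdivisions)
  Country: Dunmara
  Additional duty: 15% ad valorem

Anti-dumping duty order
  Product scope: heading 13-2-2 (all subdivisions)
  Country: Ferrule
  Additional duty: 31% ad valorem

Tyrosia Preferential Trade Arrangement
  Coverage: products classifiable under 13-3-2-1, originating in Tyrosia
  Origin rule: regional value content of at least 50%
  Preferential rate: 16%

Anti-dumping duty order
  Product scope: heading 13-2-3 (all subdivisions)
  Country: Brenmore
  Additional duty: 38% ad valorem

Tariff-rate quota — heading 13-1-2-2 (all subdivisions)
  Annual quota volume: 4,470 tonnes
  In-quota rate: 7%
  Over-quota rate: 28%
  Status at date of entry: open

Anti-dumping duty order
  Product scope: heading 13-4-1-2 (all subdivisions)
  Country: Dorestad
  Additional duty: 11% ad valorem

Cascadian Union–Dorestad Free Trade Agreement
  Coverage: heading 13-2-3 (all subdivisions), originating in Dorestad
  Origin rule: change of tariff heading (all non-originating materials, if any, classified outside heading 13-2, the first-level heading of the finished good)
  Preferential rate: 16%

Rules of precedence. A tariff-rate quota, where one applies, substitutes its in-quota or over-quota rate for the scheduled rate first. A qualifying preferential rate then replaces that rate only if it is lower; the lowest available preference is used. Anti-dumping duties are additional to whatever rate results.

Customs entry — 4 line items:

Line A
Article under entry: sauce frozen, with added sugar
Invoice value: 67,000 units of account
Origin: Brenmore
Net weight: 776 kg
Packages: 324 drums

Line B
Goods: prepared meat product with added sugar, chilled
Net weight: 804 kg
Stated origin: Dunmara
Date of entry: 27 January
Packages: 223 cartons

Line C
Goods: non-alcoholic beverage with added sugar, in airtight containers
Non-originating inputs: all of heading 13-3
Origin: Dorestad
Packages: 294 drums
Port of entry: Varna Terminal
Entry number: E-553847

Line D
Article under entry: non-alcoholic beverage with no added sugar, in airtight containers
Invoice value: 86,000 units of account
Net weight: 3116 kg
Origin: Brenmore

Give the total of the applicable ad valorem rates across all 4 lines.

Line A: sauce → 13-4; frozen → 13-4-1; with added sugar → 13-4-1-2. Scheduled 23%. No special measure applies. → 23%.
Line B: prepared meat product → 13-3; chilled → 13-3-2; with added sugar → 13-3-2-1. Scheduled 30%. No special measure applies. → 30%.
Line C: non-alcoholic beverage → 13-2; in airtight containers → 13-2-3; with added sugar → 13-2-3-1. Scheduled 9%. Dorestad agreement on 13-3: 13-2-3-1 not covered; Dorestad agreement on 13-2-3: CTH met → 16% available; preference 16% not lower than 9% → no reduction. → 9%.
Line D: non-alcoholic beverage → 13-2; in airtight containers → 13-2-3; with no added sugar → 13-2-3-2. Scheduled 19%. anti-dumping (Brenmore, 13-2-3): +38%; total 19% + 38% = 57%. → 57%.
Sum: 23% + 30% + 9% + 57% = 119%.

119%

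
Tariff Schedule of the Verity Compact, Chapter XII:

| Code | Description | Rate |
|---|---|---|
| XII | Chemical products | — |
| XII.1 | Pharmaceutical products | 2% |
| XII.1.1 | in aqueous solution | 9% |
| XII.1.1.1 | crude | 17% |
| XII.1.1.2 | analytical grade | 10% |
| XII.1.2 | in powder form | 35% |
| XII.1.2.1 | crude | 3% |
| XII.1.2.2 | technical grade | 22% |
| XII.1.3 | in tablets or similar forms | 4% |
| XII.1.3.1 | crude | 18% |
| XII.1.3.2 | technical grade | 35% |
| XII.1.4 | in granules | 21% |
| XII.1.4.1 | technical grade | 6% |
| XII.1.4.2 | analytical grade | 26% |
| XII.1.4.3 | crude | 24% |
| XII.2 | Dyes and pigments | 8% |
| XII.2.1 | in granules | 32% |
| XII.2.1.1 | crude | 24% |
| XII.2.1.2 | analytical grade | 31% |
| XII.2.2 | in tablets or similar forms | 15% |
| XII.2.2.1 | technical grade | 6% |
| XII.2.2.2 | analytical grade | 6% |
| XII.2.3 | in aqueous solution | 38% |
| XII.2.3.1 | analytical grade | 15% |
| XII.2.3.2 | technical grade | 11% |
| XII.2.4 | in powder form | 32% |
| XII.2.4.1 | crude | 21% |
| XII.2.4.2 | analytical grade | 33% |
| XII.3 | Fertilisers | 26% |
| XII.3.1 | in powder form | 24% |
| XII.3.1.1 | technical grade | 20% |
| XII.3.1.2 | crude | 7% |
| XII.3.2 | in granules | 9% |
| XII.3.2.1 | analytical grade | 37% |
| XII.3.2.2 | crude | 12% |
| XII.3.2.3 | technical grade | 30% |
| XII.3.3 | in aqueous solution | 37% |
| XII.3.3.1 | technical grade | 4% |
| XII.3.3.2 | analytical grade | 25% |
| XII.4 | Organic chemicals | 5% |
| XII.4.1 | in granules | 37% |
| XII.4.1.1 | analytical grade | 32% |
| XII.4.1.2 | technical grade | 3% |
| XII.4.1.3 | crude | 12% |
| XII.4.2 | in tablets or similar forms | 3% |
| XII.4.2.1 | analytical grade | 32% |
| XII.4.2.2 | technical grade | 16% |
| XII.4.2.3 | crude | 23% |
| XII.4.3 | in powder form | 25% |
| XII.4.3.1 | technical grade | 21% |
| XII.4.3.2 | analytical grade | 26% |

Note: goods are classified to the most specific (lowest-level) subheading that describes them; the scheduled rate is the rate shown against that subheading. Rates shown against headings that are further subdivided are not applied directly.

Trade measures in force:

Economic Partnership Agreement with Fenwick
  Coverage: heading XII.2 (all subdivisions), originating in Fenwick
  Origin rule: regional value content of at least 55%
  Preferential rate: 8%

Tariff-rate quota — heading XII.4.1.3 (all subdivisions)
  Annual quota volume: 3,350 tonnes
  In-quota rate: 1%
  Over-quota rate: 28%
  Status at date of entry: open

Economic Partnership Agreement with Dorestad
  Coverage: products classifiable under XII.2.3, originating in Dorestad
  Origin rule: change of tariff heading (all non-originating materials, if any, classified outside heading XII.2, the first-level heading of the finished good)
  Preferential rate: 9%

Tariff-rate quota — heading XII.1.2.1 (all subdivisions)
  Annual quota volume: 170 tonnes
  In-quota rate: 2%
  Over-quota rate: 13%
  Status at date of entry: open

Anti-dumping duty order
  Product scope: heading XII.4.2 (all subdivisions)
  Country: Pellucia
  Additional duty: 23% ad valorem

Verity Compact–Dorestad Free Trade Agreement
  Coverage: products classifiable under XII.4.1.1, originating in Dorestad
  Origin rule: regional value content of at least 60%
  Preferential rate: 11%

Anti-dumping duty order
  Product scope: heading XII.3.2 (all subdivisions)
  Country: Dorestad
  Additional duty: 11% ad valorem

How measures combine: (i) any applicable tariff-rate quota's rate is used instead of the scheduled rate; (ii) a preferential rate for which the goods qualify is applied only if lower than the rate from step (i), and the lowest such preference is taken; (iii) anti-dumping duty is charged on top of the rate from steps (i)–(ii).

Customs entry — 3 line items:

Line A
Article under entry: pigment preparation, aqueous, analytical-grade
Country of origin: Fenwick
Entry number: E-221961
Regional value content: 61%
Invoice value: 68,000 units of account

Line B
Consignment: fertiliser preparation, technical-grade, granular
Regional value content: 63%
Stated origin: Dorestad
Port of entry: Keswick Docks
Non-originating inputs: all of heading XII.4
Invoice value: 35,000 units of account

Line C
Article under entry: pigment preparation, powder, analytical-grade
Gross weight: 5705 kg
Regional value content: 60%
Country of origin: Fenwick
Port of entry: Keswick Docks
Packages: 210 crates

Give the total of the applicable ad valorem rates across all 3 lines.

57%

Line A: pigment → XII.2; aqueous → XII.2.3; analytical-grade → XII.2.3.1. Scheduled 15%. Fenwick agreement on XII.2: RVC ≥ 55% → 8% available; preferential 8%. → 8%.
Line B: fertiliser → XII.3; granular → XII.3.2; technical-grade → XII.3.2.3. Scheduled 30%. Dorestad agreement on XII.2.3: XII.3.2.3 not covered; Dorestad agreement on XII.4.1.1: XII.3.2.3 not covered; anti-dumping (Dorestad, XII.3.2): +11%; total 30% + 11% = 41%. → 41%.
Line C: pigment → XII.2; powder → XII.2.4; analytical-grade → XII.2.4.2. Scheduled 33%. Fenwick agreement on XII.2: RVC ≥ 55% → 8% available; preferential 8%. → 8%.
Sum: 8% + 41% + 8% = 57%.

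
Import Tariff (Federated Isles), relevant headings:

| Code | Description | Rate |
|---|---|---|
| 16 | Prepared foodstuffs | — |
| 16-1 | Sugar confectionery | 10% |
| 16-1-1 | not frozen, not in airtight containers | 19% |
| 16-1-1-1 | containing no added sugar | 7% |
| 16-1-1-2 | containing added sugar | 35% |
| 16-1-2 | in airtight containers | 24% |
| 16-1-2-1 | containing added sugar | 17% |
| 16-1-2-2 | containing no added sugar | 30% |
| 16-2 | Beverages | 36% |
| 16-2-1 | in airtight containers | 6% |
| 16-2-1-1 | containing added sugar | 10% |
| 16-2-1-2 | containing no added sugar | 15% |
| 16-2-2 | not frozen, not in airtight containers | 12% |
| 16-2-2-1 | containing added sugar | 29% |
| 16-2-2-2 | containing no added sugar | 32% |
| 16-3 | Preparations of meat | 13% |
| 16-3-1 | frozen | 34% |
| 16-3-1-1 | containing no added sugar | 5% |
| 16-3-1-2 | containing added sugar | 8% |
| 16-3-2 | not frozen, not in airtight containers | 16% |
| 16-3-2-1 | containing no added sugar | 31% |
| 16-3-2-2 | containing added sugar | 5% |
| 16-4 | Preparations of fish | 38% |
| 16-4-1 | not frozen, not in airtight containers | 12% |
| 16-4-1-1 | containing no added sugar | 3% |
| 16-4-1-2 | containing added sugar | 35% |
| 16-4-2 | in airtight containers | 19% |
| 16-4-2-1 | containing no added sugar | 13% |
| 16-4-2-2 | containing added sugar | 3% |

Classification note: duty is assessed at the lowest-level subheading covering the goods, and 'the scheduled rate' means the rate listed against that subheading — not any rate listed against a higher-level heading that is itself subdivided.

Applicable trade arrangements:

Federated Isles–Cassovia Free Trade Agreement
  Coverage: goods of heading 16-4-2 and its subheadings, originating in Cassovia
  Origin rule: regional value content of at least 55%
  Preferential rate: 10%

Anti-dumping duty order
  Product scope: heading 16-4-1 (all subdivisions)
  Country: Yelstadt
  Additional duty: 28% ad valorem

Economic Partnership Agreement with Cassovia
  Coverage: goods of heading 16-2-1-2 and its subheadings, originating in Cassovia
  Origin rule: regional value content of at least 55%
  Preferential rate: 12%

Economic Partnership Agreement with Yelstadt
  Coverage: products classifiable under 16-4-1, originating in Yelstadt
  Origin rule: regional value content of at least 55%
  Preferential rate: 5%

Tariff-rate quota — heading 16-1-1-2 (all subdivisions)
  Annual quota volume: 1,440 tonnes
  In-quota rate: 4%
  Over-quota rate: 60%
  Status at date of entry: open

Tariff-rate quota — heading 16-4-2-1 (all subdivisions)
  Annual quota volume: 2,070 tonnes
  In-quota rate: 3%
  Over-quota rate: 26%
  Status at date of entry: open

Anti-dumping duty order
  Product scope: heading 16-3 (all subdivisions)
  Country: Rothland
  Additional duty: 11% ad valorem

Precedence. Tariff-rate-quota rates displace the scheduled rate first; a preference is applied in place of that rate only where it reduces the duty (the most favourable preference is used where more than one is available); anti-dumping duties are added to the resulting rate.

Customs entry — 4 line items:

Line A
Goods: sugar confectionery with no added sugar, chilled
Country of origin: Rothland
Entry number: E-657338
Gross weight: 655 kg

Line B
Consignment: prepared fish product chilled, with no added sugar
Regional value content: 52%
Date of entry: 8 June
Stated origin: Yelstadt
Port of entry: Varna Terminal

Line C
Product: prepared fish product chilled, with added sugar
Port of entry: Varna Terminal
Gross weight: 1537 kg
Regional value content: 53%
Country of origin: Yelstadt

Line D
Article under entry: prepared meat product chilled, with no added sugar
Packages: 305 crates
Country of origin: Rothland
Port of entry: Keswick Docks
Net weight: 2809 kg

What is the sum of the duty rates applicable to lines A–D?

Line A: sugar confectionery → 16-1; chilled → 16-1-1; with no added sugar → 16-1-1-1. Scheduled 7%. No special measure applies. → 7%.
Line B: prepared fish product → 16-4; chilled → 16-4-1; with no added sugar → 16-4-1-1. Scheduled 3%. Yelstadt agreement on 16-4-1: RVC < 55%; anti-dumping (Yelstadt, 16-4-1): +28%; total 3% + 28% = 31%. → 31%.
Line C: prepared fish product → 16-4; chilled → 16-4-1; with added sugar → 16-4-1-2. Scheduled 35%. Yelstadt agreement on 16-4-1: RVC < 55%; anti-dumping (Yelstadt, 16-4-1): +28%; total 35% + 28% = 63%. → 63%.
Line D: prepared meat product → 16-3; chilled → 16-3-2; with no added sugar → 16-3-2-1. Scheduled 31%. anti-dumping (Rothland, 16-3): +11%; total 31% + 11% = 42%. → 42%.
Sum: 7% + 31% + 63% + 42% = 143%.

143%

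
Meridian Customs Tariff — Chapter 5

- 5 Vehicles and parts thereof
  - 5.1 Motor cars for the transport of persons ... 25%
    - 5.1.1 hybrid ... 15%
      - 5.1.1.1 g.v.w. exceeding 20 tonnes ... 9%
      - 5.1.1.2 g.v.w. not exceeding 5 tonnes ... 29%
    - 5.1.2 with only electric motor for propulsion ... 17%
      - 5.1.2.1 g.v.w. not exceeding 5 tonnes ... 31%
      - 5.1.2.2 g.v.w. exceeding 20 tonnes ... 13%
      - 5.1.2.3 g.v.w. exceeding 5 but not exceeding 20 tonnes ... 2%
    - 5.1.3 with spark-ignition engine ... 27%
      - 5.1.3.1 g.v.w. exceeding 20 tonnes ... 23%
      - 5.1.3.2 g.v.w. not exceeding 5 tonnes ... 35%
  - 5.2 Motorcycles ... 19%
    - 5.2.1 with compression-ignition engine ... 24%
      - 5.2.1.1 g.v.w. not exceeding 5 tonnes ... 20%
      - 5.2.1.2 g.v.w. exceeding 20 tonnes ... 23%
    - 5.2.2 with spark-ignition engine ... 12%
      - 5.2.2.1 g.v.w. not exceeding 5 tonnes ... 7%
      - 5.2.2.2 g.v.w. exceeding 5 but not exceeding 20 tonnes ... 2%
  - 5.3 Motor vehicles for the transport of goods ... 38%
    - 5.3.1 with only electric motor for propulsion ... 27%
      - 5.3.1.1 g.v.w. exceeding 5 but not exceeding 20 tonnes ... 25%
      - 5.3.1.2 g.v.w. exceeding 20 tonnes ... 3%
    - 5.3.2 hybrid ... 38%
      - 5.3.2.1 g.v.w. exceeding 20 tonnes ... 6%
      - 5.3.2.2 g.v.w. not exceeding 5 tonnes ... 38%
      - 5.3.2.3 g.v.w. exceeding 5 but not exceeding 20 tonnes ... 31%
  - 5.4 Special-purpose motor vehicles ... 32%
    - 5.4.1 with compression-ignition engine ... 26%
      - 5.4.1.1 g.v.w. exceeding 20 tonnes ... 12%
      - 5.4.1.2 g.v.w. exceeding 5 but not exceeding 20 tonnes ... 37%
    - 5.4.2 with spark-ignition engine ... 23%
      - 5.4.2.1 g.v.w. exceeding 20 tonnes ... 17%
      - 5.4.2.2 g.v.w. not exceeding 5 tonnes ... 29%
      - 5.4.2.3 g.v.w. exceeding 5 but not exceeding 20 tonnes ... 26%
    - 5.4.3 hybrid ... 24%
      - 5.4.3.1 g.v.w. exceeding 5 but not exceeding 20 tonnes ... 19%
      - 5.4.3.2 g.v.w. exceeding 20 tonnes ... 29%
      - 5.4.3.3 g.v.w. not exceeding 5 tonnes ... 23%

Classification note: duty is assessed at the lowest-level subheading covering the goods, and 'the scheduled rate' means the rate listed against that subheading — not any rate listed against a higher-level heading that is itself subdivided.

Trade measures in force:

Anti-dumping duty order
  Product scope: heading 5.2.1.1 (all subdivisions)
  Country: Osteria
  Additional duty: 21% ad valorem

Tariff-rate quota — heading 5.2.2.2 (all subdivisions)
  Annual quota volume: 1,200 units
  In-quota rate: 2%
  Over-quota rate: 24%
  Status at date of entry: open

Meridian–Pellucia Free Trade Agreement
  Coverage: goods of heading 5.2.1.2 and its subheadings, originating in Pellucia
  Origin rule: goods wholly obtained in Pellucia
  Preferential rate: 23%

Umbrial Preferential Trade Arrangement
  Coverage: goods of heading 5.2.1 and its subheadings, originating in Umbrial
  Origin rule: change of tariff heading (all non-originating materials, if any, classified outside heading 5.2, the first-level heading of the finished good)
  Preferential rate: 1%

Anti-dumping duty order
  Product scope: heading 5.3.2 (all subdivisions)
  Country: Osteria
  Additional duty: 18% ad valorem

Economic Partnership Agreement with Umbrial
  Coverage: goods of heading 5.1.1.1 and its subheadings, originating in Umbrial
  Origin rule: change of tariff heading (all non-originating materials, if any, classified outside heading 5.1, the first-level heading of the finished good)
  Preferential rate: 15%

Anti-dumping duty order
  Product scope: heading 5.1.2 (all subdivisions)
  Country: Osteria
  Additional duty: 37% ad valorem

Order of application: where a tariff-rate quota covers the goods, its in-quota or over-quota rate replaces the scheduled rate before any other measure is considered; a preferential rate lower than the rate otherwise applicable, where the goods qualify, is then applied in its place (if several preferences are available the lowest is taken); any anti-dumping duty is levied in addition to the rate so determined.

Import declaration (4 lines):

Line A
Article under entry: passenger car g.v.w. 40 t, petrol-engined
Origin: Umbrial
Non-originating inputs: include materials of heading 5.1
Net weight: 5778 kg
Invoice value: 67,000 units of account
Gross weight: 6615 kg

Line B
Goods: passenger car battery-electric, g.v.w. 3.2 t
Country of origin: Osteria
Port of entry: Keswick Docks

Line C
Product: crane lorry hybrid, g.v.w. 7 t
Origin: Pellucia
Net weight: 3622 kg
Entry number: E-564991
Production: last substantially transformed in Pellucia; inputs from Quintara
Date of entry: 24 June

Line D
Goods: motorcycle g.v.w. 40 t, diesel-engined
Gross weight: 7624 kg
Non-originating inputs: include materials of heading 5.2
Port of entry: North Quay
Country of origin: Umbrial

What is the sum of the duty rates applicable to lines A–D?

Line A: passenger car → 5.1; petrol-engined → 5.1.3; g.v.w. 40 t → 5.1.3.1. Scheduled 23%. Umbrial agreement on 5.2.1: 5.1.3.1 not covered; Umbrial agreement on 5.1.1.1: 5.1.3.1 not covered. → 23%.
Line B: passenger car → 5.1; battery-electric → 5.1.2; g.v.w. 3.2 t → 5.1.2.1. Scheduled 31%. anti-dumping (Osteria, 5.1.2): +37%; total 31% + 37% = 68%. → 68%.
Line C: crane lorry → 5.4; hybrid → 5.4.3; g.v.w. 7 t → 5.4.3.1. Scheduled 19%. Pellucia agreement on 5.2.1.2: 5.4.3.1 not covered. → 19%.
Line D: motorcycle → 5.2; diesel-engined → 5.2.1; g.v.w. 40 t → 5.2.1.2. Scheduled 23%. Umbrial agreement on 5.2.1: CTH not met; Umbrial agreement on 5.1.1.1: 5.2.1.2 not covered. → 23%.
Sum: 23% + 68% + 19% + 23% = 133%.

133%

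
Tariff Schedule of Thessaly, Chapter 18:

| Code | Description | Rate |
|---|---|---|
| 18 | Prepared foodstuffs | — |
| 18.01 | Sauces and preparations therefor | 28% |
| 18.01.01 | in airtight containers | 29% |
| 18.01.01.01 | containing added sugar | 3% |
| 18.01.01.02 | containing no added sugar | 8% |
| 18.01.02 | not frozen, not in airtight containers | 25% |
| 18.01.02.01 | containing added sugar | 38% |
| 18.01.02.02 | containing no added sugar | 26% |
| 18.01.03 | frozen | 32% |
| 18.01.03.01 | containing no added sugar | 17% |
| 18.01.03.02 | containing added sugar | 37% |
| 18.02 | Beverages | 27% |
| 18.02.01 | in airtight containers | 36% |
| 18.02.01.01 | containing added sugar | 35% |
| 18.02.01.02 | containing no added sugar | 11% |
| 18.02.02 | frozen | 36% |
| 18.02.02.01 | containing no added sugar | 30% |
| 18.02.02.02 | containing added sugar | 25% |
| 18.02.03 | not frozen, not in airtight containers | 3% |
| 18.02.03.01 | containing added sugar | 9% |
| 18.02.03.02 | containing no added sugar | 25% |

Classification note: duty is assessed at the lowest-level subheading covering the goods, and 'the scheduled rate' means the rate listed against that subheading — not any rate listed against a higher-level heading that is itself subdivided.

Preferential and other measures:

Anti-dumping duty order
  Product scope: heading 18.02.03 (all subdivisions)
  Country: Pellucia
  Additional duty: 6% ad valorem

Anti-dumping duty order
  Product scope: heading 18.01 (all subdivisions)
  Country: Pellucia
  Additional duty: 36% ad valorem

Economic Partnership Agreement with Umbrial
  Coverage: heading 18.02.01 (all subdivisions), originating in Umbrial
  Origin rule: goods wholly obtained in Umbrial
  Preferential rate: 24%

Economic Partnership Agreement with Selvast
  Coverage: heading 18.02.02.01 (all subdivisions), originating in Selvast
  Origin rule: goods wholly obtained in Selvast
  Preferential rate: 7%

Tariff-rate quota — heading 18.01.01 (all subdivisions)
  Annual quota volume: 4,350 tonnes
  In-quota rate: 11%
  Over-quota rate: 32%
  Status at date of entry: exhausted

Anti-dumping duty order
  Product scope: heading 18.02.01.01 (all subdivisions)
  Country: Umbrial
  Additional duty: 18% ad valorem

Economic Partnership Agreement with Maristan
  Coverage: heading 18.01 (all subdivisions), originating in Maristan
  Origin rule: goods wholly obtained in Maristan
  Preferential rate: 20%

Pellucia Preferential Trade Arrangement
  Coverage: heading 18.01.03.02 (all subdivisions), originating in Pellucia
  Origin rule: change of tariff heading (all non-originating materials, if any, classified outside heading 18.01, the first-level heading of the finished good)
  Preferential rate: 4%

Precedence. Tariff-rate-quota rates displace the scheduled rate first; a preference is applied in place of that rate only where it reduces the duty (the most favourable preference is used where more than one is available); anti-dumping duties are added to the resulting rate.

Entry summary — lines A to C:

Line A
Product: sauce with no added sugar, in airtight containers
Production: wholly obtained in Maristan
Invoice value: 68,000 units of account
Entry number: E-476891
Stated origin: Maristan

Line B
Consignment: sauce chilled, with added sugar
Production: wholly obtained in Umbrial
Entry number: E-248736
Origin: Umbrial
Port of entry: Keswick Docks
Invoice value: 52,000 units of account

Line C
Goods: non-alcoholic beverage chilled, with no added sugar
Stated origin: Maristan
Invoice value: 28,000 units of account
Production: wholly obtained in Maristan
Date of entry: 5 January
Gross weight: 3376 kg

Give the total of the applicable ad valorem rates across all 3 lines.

83%

Line A: sauce → 18.01; in airtight containers → 18.01.01; with no added sugar → 18.01.01.02. Scheduled 8%. quota on 18.01.01 exhausted → over-quota 32%; Maristan agreement on 18.01: wholly obtained → 20% available; preferential 20%. → 20%.
Line B: sauce → 18.01; chilled → 18.01.02; with added sugar → 18.01.02.01. Scheduled 38%. Umbrial agreement on 18.02.01: 18.01.02.01 not covered. → 38%.
Line C: non-alcoholic beverage → 18.02; chilled → 18.02.03; with no added sugar → 18.02.03.02. Scheduled 25%. Maristan agreement on 18.01: 18.02.03.02 not covered. → 25%.
Sum: 20% + 38% + 25% = 83%.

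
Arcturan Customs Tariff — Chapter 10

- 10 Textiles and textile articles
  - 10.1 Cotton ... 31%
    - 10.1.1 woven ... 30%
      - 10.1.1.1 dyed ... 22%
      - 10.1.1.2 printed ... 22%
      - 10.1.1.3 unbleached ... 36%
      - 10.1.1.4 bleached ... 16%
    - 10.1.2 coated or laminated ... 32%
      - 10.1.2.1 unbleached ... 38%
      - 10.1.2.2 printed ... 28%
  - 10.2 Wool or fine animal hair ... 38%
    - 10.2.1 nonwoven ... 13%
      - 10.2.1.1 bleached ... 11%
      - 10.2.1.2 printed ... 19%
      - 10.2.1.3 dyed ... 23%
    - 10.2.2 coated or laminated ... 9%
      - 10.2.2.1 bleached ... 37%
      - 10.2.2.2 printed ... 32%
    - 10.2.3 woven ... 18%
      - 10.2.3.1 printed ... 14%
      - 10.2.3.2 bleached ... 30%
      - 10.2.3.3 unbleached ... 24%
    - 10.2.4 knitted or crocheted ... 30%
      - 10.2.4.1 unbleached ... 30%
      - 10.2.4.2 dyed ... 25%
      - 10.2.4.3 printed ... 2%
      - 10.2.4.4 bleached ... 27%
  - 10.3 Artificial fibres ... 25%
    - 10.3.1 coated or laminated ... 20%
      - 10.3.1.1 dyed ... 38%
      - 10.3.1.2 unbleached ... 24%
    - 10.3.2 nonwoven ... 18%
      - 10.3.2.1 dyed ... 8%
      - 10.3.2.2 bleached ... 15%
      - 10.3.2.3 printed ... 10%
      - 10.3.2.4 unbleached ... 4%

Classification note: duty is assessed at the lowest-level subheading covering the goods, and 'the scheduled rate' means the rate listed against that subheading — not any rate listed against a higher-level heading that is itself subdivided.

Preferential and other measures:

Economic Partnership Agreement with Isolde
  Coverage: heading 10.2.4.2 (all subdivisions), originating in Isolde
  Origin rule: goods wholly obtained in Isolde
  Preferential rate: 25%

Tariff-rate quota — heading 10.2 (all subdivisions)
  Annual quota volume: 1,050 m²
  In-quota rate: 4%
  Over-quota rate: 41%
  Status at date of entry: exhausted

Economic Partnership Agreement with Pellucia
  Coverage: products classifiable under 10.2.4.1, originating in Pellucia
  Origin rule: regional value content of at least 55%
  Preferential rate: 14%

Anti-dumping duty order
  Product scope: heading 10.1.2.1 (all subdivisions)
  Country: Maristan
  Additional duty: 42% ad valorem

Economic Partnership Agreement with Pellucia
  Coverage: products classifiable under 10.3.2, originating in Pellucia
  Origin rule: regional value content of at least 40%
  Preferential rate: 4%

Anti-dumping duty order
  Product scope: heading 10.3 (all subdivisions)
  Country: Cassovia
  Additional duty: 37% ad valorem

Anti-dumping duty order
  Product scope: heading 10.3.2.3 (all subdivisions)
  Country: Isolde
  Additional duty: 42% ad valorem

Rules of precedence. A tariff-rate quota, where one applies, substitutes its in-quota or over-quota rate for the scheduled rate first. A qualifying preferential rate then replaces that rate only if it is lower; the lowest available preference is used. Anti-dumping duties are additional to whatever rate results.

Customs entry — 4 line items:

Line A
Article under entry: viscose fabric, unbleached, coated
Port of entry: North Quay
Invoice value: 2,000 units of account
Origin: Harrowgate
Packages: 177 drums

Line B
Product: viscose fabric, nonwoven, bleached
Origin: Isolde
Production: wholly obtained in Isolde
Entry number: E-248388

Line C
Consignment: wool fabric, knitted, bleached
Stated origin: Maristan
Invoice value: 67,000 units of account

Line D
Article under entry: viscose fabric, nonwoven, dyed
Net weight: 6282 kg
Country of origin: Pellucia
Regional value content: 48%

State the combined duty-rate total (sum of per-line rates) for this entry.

84%

Line A: viscose → 10.3; coated → 10.3.1; unbleached → 10.3.1.2. Scheduled 24%. No special measure applies. → 24%.
Line B: viscose → 10.3; nonwoven → 10.3.2; bleached → 10.3.2.2. Scheduled 15%. Isolde agreement on 10.2.4.2: 10.3.2.2 not covered. → 15%.
Line C: wool → 10.2; knitted → 10.2.4; bleached → 10.2.4.4. Scheduled 27%. quota on 10.2 exhausted → over-quota 41%. → 41%.
Line D: viscose → 10.3; nonwoven → 10.3.2; dyed → 10.3.2.1. Scheduled 8%. Pellucia agreement on 10.2.4.1: 10.3.2.1 not covered; Pellucia agreement on 10.3.2: RVC ≥ 40% → 4% available; preferential 4%. → 4%.
Sum: 24% + 15% + 41% + 4% = 84%.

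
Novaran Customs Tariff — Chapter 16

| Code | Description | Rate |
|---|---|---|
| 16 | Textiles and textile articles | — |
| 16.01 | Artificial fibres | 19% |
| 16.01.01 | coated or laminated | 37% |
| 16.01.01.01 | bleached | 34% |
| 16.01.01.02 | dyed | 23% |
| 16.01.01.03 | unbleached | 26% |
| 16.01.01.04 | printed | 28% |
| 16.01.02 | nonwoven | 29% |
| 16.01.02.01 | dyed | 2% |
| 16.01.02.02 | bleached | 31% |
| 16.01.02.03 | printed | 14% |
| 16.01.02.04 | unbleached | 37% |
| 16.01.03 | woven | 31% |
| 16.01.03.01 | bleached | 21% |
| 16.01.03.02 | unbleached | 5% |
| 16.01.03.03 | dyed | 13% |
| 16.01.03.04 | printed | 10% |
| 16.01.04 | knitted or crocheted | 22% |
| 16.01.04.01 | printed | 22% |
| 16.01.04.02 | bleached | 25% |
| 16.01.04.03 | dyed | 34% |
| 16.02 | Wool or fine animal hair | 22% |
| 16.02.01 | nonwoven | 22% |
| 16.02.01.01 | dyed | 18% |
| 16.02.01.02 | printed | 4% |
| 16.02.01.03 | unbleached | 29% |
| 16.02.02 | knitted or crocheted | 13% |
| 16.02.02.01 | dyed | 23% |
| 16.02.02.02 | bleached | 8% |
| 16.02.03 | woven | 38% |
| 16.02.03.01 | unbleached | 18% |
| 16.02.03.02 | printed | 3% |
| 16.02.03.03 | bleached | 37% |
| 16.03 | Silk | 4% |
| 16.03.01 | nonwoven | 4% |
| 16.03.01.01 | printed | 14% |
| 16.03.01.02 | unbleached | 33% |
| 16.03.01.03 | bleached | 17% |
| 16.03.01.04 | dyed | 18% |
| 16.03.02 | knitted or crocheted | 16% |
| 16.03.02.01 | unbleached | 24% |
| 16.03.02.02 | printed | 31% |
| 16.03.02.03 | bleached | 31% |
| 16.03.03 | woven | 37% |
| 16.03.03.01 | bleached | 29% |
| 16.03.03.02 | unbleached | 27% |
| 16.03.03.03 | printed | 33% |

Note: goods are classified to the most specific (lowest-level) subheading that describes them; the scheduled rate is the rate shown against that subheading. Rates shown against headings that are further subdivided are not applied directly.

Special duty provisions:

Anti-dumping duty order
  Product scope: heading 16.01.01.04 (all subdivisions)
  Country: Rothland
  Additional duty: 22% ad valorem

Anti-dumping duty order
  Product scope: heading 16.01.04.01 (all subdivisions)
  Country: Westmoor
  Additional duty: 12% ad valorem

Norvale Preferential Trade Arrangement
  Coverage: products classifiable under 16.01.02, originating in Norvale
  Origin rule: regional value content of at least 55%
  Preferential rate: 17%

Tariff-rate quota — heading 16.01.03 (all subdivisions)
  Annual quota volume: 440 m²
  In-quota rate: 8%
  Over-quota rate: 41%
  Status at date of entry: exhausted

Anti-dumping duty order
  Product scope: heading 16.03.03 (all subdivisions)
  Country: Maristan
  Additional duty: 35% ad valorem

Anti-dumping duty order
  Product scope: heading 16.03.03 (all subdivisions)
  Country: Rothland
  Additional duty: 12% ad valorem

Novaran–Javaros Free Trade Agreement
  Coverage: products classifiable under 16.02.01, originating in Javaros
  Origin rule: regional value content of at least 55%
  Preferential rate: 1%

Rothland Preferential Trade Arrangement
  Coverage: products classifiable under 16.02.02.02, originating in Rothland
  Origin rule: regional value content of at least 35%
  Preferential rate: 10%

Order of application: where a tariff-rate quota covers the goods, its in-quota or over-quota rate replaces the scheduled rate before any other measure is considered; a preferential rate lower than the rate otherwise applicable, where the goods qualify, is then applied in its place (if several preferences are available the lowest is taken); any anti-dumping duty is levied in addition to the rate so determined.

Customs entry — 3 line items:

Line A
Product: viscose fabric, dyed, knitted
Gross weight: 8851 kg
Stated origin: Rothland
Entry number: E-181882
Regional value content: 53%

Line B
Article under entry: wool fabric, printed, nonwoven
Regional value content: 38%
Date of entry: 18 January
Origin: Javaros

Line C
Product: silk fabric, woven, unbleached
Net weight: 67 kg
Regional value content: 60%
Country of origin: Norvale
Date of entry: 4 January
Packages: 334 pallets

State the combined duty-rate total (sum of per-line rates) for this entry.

65%

Line A: viscose → 16.01; knitted → 16.01.04; dyed → 16.01.04.03. Scheduled 34%. Rothland agreement on 16.02.02.02: 16.01.04.03 not covered. → 34%.
Line B: wool → 16.02; nonwoven → 16.02.01; printed → 16.02.01.02. Scheduled 4%. Javaros agreement on 16.02.01: RVC < 55%. → 4%.
Line C: silk → 16.03; woven → 16.03.03; unbleached → 16.03.03.02. Scheduled 27%. Norvale agreement on 16.01.02: 16.03.03.02 not covered. → 27%.
Sum: 34% + 4% + 27% = 65%.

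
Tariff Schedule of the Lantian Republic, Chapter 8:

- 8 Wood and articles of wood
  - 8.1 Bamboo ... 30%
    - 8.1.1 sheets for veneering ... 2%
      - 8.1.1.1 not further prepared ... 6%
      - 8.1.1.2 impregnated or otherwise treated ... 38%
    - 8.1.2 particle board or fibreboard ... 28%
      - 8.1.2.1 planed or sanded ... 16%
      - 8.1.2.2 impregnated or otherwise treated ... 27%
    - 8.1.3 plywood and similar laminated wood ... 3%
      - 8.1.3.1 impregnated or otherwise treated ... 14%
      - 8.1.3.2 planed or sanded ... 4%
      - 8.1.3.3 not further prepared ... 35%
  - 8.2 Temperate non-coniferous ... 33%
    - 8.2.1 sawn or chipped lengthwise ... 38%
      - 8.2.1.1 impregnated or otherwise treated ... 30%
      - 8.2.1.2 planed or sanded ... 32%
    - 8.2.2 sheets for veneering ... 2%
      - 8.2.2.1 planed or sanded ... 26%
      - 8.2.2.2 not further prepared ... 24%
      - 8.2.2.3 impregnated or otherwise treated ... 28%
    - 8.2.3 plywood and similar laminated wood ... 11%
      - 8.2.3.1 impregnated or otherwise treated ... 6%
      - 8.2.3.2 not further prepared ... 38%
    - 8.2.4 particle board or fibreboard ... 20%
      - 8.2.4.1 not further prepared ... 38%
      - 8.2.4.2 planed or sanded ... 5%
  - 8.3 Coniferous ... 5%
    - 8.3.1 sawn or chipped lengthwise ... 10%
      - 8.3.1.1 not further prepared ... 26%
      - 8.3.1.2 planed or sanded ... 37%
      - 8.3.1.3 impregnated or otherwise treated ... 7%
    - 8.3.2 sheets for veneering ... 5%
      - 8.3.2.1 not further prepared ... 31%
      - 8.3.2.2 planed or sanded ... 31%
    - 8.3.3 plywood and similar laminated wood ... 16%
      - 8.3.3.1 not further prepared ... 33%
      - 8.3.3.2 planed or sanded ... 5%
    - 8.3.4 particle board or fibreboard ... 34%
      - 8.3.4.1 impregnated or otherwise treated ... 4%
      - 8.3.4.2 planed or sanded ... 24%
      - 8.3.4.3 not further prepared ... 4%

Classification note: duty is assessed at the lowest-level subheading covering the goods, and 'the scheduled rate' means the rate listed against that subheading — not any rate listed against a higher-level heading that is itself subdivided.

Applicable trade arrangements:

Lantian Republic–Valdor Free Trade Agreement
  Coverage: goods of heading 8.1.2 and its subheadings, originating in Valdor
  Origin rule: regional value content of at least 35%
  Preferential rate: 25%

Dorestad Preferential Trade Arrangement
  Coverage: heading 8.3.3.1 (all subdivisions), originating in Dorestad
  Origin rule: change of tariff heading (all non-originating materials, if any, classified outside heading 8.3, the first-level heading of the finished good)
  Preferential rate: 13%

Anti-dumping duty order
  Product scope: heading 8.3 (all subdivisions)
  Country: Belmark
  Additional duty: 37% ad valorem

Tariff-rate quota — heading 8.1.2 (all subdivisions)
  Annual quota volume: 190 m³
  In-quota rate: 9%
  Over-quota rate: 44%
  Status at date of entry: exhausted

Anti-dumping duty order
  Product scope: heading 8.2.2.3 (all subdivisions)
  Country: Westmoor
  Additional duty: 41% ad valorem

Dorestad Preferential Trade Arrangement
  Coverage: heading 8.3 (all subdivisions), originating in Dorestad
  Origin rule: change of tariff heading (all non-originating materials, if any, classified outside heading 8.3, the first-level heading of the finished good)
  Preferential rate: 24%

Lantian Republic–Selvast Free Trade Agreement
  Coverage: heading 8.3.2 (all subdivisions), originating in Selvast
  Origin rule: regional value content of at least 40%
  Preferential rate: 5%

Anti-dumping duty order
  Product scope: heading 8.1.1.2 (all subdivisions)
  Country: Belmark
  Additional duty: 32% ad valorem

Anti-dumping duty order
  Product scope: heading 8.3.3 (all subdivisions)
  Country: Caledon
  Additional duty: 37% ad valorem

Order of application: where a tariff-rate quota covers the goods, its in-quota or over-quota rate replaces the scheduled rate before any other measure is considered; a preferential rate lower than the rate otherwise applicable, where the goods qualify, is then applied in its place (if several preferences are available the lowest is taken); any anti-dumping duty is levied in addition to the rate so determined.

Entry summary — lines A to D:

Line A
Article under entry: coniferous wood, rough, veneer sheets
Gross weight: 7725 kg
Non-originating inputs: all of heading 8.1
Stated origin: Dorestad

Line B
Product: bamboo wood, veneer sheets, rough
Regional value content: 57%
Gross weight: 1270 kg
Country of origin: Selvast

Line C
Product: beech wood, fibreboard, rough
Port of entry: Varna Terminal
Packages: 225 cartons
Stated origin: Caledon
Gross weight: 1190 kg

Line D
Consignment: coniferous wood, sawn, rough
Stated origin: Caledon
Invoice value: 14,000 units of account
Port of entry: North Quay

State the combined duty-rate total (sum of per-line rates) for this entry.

Line A: coniferous → 8.3; veneer sheets → 8.3.2; rough → 8.3.2.1. Scheduled 31%. Dorestad agreement on 8.3.3.1: 8.3.2.1 not covered; Dorestad agreement on 8.3: CTH met → 24% available; preferential 24%. → 24%.
Line B: bamboo → 8.1; veneer sheets → 8.1.1; rough → 8.1.1.1. Scheduled 6%. Selvast agreement on 8.3.2: 8.1.1.1 not covered. → 6%.
Line C: beech → 8.2; fibreboard → 8.2.4; rough → 8.2.4.1. Scheduled 38%. No special measure applies. → 38%.
Line D: coniferous → 8.3; sawn → 8.3.1; rough → 8.3.1.1. Scheduled 26%. No special measure applies. → 26%.
Sum: 24% + 6% + 38% + 26% = 94%.

94%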